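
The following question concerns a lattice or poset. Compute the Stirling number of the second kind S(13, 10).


S(n,k) = k*S(n-1,k) + S(n-1,k-1).
S(12,10) = 1705, S(12,9) = 22275
S(13,10) = 10*1705 + 22275 = 17050 + 22275
S(13,10) = 39325


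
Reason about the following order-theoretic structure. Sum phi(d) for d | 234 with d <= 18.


Divisors of 234 up to 18: [1, 2, 3, 6, 9, 13, 18]
phi values: [1, 1, 2, 2, 6, 12, 6]
Sum = 30


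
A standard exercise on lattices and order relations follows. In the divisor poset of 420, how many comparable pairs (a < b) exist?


A comparable pair {a,b} has a < b or b < a in the order.
Count unordered pairs where one element is strictly below the other.
Examples: {1,2}, {1,3}, {1,4}, {1,5}, ...
Total comparable pairs: 138


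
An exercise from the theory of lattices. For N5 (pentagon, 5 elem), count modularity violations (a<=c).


Modular law: if a <= c then a v (b ^ c) = (a v b) ^ c.
Check all triples (a,b,c) with a <= c among 5 elements.
  e.g. a=a, b=c, c=b: lhs=a != rhs=b
Total violating triples: 1


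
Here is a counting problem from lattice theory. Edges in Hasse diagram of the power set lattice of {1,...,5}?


A cover relation a -< b holds when a < b with no c strictly between.
Cover relations:
  {} -< {1}
  {} -< {2}
  {} -< {3}
  {} -< {4}
  {} -< {5}
  {1} -< {1,2}
  {1} -< {1,3}
  {1} -< {1,4}
  ...72 more
Total: 80


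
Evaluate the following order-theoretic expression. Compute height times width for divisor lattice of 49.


Height = length of longest chain minus 1; width = size of largest antichain.
A maximum chain: 1 | 7 | 49  (height 2).
A maximum antichain: {1}  (width 1).
Product = 2 * 1 = 2


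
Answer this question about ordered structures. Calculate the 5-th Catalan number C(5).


C(n) = C(2n, n) / (n+1).
C(10, 5) = 252
C(5) = 252 / 6 = 42


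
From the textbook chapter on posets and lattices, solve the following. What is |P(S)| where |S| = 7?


Power set = 2^n.
2^7 = 128


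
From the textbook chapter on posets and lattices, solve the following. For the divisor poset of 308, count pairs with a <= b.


The order relation is {(a,b) : a <= b}, reflexive so it includes (a,a).
Examples: (1,1), (1,11), (1,14), (1,154), (1,2), ...
Total ordered pairs: 54


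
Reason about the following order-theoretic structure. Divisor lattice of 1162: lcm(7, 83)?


Join=lcm.
gcd(7,83)=1
lcm=581


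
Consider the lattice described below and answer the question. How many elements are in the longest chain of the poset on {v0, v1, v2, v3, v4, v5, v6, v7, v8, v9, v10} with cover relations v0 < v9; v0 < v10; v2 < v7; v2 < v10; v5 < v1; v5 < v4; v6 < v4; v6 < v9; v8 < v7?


A chain is a totally ordered subset; we count the number of elements in a maximum chain.
Compute, for each element x, the size of the longest chain ending at x:
  v0: 1
  v2: 1
  v3: 1
  v5: 1
  v6: 1
  v8: 1
  ...
A maximum chain: v5 < v1
Number of elements in the longest chain: 2


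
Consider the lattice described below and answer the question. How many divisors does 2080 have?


Divisors of 2080: [1, 2, 4, 5, 8, 10, 13, 16, 20, 26, 32, 40, 52, 65, 80, 104, 130, 160, 208, 260, 416, 520, 1040, 2080]
Count: 24


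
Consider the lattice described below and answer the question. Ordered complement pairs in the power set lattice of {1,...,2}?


Complement pair (a,b): a meet b = bottom, a join b = top.
Here: A intersect B = {} and A union B = {1,...,2}.
Pairs found: ({},{1,2}), ({1},{2}), ({2},{1}), ({1,2},{})
Total ordered pairs: 4


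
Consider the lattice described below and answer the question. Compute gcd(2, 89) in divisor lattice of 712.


In a divisor lattice, meet = gcd (greatest common divisor).
By Euclidean algorithm or factoring: gcd(2,89) = 1


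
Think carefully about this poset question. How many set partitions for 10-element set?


B(n) = number of set partitions of an n-element set.
B(n) satisfies the recurrence: B(n+1) = sum_k C(n,k)*B(k).
B(10) = 115975


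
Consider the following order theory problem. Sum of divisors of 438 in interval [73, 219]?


Interval [73,219] in divisors of 438: [73, 219]
Sum = 292


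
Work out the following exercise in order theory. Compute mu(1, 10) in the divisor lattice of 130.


In a divisor lattice, mu(a,b) = mu(b/a) where mu is the classical Mobius function.
b/a = 10/1 = 10
Prime factorization of 10: primes [2, 5]
10 is squarefree with 2 prime factor(s), so mu(10) = (-1)^2 = 1


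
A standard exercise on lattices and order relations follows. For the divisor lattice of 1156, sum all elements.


sigma(n) = sum of divisors.
Divisors of 1156: [1, 2, 4, 17, 34, 68, 289, 578, 1156]
Sum = 2149


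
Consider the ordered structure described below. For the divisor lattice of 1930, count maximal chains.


A maximal chain goes from the minimum element to a maximal element via cover relations.
Counting all min-to-max paths in the cover graph.
Total maximal chains: 6


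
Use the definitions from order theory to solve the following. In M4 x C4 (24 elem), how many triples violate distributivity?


Distributive law: a ^ (b v c) = (a ^ b) v (a ^ c).
Check all 24^3 = 13824 ordered triples (a,b,c).
  e.g. a=(a1,0), b=(a2,0), c=(a3,0): lhs=(a1,0) != rhs=(0,0)
  e.g. a=(a1,0), b=(a2,0), c=(a3,1): lhs=(a1,0) != rhs=(0,0)
Total violating triples: 1536


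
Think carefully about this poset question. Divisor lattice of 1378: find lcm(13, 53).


In a divisor lattice, join = lcm (least common multiple).
gcd(13,53) = 1
lcm(13,53) = 13*53/gcd = 689/1 = 689


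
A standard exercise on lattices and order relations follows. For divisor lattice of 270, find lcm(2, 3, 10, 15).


In a divisor lattice, join = lcm (least common multiple).
Compute lcm iteratively: start with first element, then lcm(current, next).
Elements: [2, 3, 10, 15]
lcm(2,3) = 6
lcm(6,10) = 30
lcm(30,15) = 30
Final lcm = 30


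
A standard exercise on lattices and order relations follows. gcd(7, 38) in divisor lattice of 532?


Meet=gcd.
gcd(7,38)=1


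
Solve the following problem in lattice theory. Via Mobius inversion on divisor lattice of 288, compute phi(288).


phi(n) = n * prod_{p|n} (1 - 1/p).
Prime divisors of 288: [2, 3]
phi(288) = 288 * (1 - 1/2) * (1 - 1/3)
phi(288) = 96


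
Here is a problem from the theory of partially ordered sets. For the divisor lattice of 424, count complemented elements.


An element a is complemented if some b has a meet b = bottom, a join b = top.
a is complemented iff gcd(a, n/a)=1, i.e. a is a unitary divisor of 424.
Complemented elements: 1, 8, 53, 424
Count: 4


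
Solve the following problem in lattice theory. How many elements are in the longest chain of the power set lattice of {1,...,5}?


A chain is a totally ordered subset; we count the number of elements in a maximum chain.
Compute, for each element x, the size of the longest chain ending at x:
  {}: 1
  {1}: 2
  {2}: 2
  {3}: 2
  {4}: 2
  {5}: 2
  ...
A maximum chain: {} < {1} < {1,2} < {1,2,3} < {1,2,3,4} < {1,2,3,4,5}
Number of elements in the longest chain: 6


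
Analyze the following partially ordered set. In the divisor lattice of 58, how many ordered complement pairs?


Complement pair (a,b): a meet b = bottom, a join b = top.
Here: gcd(a,b)=1 and lcm(a,b)=58, i.e. a*b=58 with a,b coprime.
Pairs found: (1,58), (2,29), (29,2), (58,1)
Total ordered pairs: 4


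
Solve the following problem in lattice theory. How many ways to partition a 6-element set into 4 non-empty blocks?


S(n,k) = k*S(n-1,k) + S(n-1,k-1).
S(5,4) = 10, S(5,3) = 25
S(6,4) = 4*10 + 25 = 40 + 25
S(6,4) = 65


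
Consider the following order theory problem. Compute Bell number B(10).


B(n) = number of set partitions of an n-element set.
B(n) satisfies the recurrence: B(n+1) = sum_k C(n,k)*B(k).
B(10) = 115975


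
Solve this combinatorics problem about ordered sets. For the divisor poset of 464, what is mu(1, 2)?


In a divisor lattice, mu(a,b) = mu(b/a) where mu is the classical Mobius function.
b/a = 2/1 = 2
Prime factorization of 2: primes [2]
2 is squarefree with 1 prime factor(s), so mu(2) = (-1)^1 = -1


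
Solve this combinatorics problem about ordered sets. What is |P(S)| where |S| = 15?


Power set = 2^n.
2^15 = 32768


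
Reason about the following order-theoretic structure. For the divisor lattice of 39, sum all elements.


sigma(n) = sum of divisors.
Divisors of 39: [1, 3, 13, 39]
Sum = 56


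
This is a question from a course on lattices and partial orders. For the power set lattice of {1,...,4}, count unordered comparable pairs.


A comparable pair {a,b} has a < b or b < a in the order.
Count unordered pairs where one element is strictly below the other.
Examples: {{},{1}}, {{},{2}}, {{},{3}}, {{},{4}}, ...
Total comparable pairs: 65


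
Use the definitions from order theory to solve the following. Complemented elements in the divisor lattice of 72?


An element a is complemented if some b has a meet b = bottom, a join b = top.
a is complemented iff gcd(a, n/a)=1, i.e. a is a unitary divisor of 72.
Complemented elements: 1, 8, 9, 72
Count: 4


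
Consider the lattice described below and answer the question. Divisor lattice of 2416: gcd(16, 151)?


Meet=gcd.
gcd(16,151)=1


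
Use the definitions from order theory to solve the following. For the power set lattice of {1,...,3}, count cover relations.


A cover relation a -< b holds when a < b with no c strictly between.
Cover relations:
  {} -< {1}
  {} -< {2}
  {} -< {3}
  {1} -< {1,2}
  {1} -< {1,3}
  {2} -< {1,2}
  {2} -< {2,3}
  {3} -< {1,3}
  ...4 more
Total: 12


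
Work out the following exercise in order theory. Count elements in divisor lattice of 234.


Divisors of 234: [1, 2, 3, 6, 9, 13, 18, 26, 39, 78, 117, 234]
Count: 12


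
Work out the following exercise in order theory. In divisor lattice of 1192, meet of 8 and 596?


In a divisor lattice, meet = gcd (greatest common divisor).
By Euclidean algorithm or factoring: gcd(8,596) = 4


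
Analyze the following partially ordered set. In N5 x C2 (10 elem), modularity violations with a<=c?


Modular law: if a <= c then a v (b ^ c) = (a v b) ^ c.
Check all triples (a,b,c) with a <= c among 10 elements.
  e.g. a=(a,0), b=(c,0), c=(b,0): lhs=(a,0) != rhs=(b,0)
  e.g. a=(a,0), b=(c,1), c=(b,0): lhs=(a,0) != rhs=(b,0)
Total violating triples: 6


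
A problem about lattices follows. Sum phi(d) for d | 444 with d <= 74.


Divisors of 444 up to 74: [1, 2, 3, 4, 6, 12, 37, 74]
phi values: [1, 1, 2, 2, 2, 4, 36, 36]
Sum = 84


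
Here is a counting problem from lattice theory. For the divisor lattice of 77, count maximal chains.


A maximal chain goes from the minimum element to a maximal element via cover relations.
Counting all min-to-max paths in the cover graph.
Total maximal chains: 2


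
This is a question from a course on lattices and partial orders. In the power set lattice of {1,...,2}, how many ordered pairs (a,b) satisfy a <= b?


The order relation is {(a,b) : a <= b}, reflexive so it includes (a,a).
Examples: ({},{}), ({},{1,2}), ({},{1}), ({},{2}), ({1,2},{1,2}), ...
Total ordered pairs: 9


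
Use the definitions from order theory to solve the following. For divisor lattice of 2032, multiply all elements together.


Divisors of 2032: [1, 2, 4, 8, 16, 127, 254, 508, 1016, 2032]
Product = n^(d(n)/2) = 2032^(10/2)
Product = 34643241239314432


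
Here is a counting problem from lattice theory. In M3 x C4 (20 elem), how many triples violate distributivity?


Distributive law: a ^ (b v c) = (a ^ b) v (a ^ c).
Check all 20^3 = 8000 ordered triples (a,b,c).
  e.g. a=(a1,0), b=(a2,0), c=(a3,0): lhs=(a1,0) != rhs=(0,0)
  e.g. a=(a1,0), b=(a2,0), c=(a3,1): lhs=(a1,0) != rhs=(0,0)
Total violating triples: 384


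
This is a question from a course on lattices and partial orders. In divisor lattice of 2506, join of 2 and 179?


In a divisor lattice, join = lcm (least common multiple).
gcd(2,179) = 1
lcm(2,179) = 2*179/gcd = 358/1 = 358


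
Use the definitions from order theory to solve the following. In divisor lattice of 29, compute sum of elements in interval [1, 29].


Interval [1,29] in divisors of 29: [1, 29]
Sum = 30


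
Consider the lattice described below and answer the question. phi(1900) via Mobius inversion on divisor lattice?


phi(n) = n * prod_{p|n} (1 - 1/p).
Prime divisors of 1900: [2, 5, 19]
phi(1900) = 1900 * (1 - 1/2) * (1 - 1/5) * (1 - 1/19)
phi(1900) = 720


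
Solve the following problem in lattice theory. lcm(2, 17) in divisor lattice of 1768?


Join=lcm.
gcd(2,17)=1
lcm=34


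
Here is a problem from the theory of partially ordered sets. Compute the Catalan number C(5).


C(n) = C(2n, n) / (n+1).
C(10, 5) = 252
C(5) = 252 / 6 = 42


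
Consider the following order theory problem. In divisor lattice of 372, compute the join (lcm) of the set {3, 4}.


In a divisor lattice, join = lcm (least common multiple).
Compute lcm iteratively: start with first element, then lcm(current, next).
Elements: [3, 4]
lcm(3,4) = 12
Final lcm = 12


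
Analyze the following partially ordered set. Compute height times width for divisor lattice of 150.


Height = length of longest chain minus 1; width = size of largest antichain.
A maximum chain: 1 | 5 | 25 | 75 | 150  (height 4).
A maximum antichain: {6, 10, 15, 25}  (width 4).
Product = 4 * 4 = 16


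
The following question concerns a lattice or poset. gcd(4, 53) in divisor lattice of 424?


Meet=gcd.
gcd(4,53)=1


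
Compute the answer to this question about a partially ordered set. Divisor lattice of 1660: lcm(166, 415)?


Join=lcm.
gcd(166,415)=83
lcm=830


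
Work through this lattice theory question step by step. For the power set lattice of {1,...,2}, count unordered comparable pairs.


A comparable pair {a,b} has a < b or b < a in the order.
Count unordered pairs where one element is strictly below the other.
Examples: {{},{1}}, {{},{2}}, {{},{1,2}}, {{1},{1,2}}, ...
Total comparable pairs: 5


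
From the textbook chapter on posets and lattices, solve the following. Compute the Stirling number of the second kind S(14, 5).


S(n,k) = k*S(n-1,k) + S(n-1,k-1).
S(13,5) = 7508501, S(13,4) = 2532530
S(14,5) = 5*7508501 + 2532530 = 37542505 + 2532530
S(14,5) = 40075035


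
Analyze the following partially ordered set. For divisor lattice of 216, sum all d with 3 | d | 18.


Interval [3,18] in divisors of 216: [3, 6, 9, 18]
Sum = 36


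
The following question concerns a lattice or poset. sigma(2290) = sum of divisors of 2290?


sigma(n) = sum of divisors.
Divisors of 2290: [1, 2, 5, 10, 229, 458, 1145, 2290]
Sum = 4140


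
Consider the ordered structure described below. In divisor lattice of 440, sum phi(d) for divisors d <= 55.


Divisors of 440 up to 55: [1, 2, 4, 5, 8, 10, 11, 20, 22, 40, 44, 55]
phi values: [1, 1, 2, 4, 4, 4, 10, 8, 10, 16, 20, 40]
Sum = 120


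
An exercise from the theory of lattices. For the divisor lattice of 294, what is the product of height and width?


Height = length of longest chain minus 1; width = size of largest antichain.
A maximum chain: 1 | 7 | 49 | 147 | 294  (height 4).
A maximum antichain: {6, 14, 21, 49}  (width 4).
Product = 4 * 4 = 16


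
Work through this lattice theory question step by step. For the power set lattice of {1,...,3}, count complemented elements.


An element a is complemented if some b has a meet b = bottom, a join b = top.
every subset A has complement S\A, so all elements are complemented.
Complemented elements: {}, {1}, {2}, {3}, {1,2}, {1,3}, ... (2 more)
Count: 8


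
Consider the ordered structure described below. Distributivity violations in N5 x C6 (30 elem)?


Distributive law: a ^ (b v c) = (a ^ b) v (a ^ c).
Check all 30^3 = 27000 ordered triples (a,b,c).
  e.g. a=(b,0), b=(a,0), c=(c,0): lhs=(b,0) != rhs=(a,0)
  e.g. a=(b,0), b=(a,0), c=(c,1): lhs=(b,0) != rhs=(a,0)
Total violating triples: 432


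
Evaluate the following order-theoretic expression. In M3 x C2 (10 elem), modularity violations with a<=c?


Modular law: if a <= c then a v (b ^ c) = (a v b) ^ c.
Check all triples (a,b,c) with a <= c among 10 elements.
This lattice is modular (diamonds M_m and their chain-products are modular).
Total violating triples: 0


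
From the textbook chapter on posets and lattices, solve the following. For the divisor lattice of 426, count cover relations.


A cover relation a -< b holds when a < b with no c strictly between.
Cover relations:
  1 -< 2
  1 -< 3
  1 -< 71
  2 -< 6
  2 -< 142
  3 -< 6
  3 -< 213
  6 -< 426
  ...4 more
Total: 12


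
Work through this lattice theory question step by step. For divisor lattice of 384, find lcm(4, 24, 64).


In a divisor lattice, join = lcm (least common multiple).
Compute lcm iteratively: start with first element, then lcm(current, next).
Elements: [4, 24, 64]
lcm(4,24) = 24
lcm(24,64) = 192
Final lcm = 192


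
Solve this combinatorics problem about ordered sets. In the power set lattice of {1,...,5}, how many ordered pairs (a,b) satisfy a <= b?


The order relation is {(a,b) : a <= b}, reflexive so it includes (a,a).
Examples: ({},{}), ({},{1,2}), ({},{1,2,3}), ({},{1,2,3,4}), ({},{1,2,3,4,5}), ...
Total ordered pairs: 243


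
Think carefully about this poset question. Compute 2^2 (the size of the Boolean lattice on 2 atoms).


Power set = 2^n.
2^2 = 4


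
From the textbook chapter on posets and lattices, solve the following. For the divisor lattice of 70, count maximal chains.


A maximal chain goes from the minimum element to a maximal element via cover relations.
Counting all min-to-max paths in the cover graph.
Total maximal chains: 6


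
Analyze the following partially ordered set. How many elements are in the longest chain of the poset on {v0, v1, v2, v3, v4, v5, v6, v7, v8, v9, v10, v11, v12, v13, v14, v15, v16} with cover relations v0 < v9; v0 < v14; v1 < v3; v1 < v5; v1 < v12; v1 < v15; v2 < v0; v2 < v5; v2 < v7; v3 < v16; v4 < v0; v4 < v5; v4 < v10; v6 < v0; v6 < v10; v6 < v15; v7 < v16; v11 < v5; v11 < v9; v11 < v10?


A chain is a totally ordered subset; we count the number of elements in a maximum chain.
Compute, for each element x, the size of the longest chain ending at x:
  v1: 1
  v2: 1
  v4: 1
  v6: 1
  v8: 1
  v11: 1
  ...
A maximum chain: v2 < v0 < v9
Number of elements in the longest chain: 3


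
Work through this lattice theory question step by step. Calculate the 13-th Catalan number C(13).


C(n) = C(2n, n) / (n+1).
C(26, 13) = 10400600
C(13) = 10400600 / 14 = 742900


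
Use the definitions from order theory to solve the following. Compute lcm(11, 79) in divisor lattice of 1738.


In a divisor lattice, join = lcm (least common multiple).
gcd(11,79) = 1
lcm(11,79) = 11*79/gcd = 869/1 = 869


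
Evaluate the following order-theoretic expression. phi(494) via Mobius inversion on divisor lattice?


phi(n) = n * prod_{p|n} (1 - 1/p).
Prime divisors of 494: [2, 13, 19]
phi(494) = 494 * (1 - 1/2) * (1 - 1/13) * (1 - 1/19)
phi(494) = 216


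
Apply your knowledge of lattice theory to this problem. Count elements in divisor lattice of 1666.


Divisors of 1666: [1, 2, 7, 14, 17, 34, 49, 98, 119, 238, 833, 1666]
Count: 12


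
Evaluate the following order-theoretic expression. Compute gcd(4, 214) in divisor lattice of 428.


In a divisor lattice, meet = gcd (greatest common divisor).
By Euclidean algorithm or factoring: gcd(4,214) = 2


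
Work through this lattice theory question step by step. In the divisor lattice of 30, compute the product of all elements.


Divisors of 30: [1, 2, 3, 5, 6, 10, 15, 30]
Product = n^(d(n)/2) = 30^(8/2)
Product = 810000


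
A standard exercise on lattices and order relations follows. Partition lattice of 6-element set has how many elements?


B(n) = number of set partitions of an n-element set.
B(n) satisfies the recurrence: B(n+1) = sum_k C(n,k)*B(k).
B(6) = 203


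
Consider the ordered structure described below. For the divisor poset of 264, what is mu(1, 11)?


In a divisor lattice, mu(a,b) = mu(b/a) where mu is the classical Mobius function.
b/a = 11/1 = 11
Prime factorization of 11: primes [11]
11 is squarefree with 1 prime factor(s), so mu(11) = (-1)^1 = -1


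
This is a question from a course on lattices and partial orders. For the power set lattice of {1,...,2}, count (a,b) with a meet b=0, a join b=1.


Complement pair (a,b): a meet b = bottom, a join b = top.
Here: A intersect B = {} and A union B = {1,...,2}.
Pairs found: ({},{1,2}), ({1},{2}), ({2},{1}), ({1,2},{})
Total ordered pairs: 4


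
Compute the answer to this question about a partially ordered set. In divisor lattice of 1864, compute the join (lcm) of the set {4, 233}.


In a divisor lattice, join = lcm (least common multiple).
Compute lcm iteratively: start with first element, then lcm(current, next).
Elements: [4, 233]
lcm(4,233) = 932
Final lcm = 932


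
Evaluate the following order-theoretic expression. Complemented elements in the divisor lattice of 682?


An element a is complemented if some b has a meet b = bottom, a join b = top.
a is complemented iff gcd(a, n/a)=1, i.e. a is a unitary divisor of 682.
Complemented elements: 1, 2, 11, 22, 31, 62, ... (2 more)
Count: 8


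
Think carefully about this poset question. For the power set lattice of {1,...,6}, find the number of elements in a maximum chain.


A chain is a totally ordered subset; we count the number of elements in a maximum chain.
Compute, for each element x, the size of the longest chain ending at x:
  {}: 1
  {1}: 2
  {2}: 2
  {3}: 2
  {4}: 2
  {5}: 2
  ...
A maximum chain: {} < {1} < {1,2} < {1,2,3} < {1,2,3,4} < {1,2,3,4,5} < {1,2,3,4,5,6}
Number of elements in the longest chain: 7


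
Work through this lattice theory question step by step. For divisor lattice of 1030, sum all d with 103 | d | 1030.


Interval [103,1030] in divisors of 1030: [103, 206, 515, 1030]
Sum = 1854


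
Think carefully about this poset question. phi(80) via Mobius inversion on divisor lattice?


phi(n) = n * prod_{p|n} (1 - 1/p).
Prime divisors of 80: [2, 5]
phi(80) = 80 * (1 - 1/2) * (1 - 1/5)
phi(80) = 32


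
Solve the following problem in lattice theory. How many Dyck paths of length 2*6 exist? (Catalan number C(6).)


C(n) = C(2n, n) / (n+1).
C(12, 6) = 924
C(6) = 924 / 7 = 132


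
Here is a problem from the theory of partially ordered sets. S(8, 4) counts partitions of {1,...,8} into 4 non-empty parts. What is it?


S(n,k) = k*S(n-1,k) + S(n-1,k-1).
S(7,4) = 350, S(7,3) = 301
S(8,4) = 4*350 + 301 = 1400 + 301
S(8,4) = 1701


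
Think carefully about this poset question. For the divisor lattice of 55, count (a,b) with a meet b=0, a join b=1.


Complement pair (a,b): a meet b = bottom, a join b = top.
Here: gcd(a,b)=1 and lcm(a,b)=55, i.e. a*b=55 with a,b coprime.
Pairs found: (1,55), (5,11), (11,5), (55,1)
Total ordered pairs: 4


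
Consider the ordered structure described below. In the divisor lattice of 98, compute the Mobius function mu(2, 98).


In a divisor lattice, mu(a,b) = mu(b/a) where mu is the classical Mobius function.
b/a = 98/2 = 49
Prime factorization of 49: primes [7]
49 is not squarefree, so mu(49) = 0


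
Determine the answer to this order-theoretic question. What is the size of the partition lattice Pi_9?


B(n) = number of set partitions of an n-element set.
B(n) satisfies the recurrence: B(n+1) = sum_k C(n,k)*B(k).
B(9) = 21147


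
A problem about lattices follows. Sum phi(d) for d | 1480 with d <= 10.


Divisors of 1480 up to 10: [1, 2, 4, 5, 8, 10]
phi values: [1, 1, 2, 4, 4, 4]
Sum = 16


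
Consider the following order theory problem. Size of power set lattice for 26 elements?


Power set = 2^n.
2^26 = 67108864


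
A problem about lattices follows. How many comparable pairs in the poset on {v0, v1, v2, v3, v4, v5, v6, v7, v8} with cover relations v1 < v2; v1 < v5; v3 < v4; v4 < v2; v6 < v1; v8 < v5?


A comparable pair {a,b} has a < b or b < a in the order.
Count unordered pairs where one element is strictly below the other.
Examples: {v1,v2}, {v1,v5}, {v1,v6}, {v2,v3}, ...
Total comparable pairs: 9


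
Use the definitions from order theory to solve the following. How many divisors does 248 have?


Divisors of 248: [1, 2, 4, 8, 31, 62, 124, 248]
Count: 8


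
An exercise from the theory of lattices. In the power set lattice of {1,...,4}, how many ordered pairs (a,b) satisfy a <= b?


The order relation is {(a,b) : a <= b}, reflexive so it includes (a,a).
Examples: ({},{}), ({},{1,2}), ({},{1,2,3}), ({},{1,2,3,4}), ({},{1,2,4}), ...
Total ordered pairs: 81


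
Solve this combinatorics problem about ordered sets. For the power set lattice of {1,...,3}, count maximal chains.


A maximal chain goes from the minimum element to a maximal element via cover relations.
Counting all min-to-max paths in the cover graph.
Total maximal chains: 6


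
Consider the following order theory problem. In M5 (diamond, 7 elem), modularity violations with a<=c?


Modular law: if a <= c then a v (b ^ c) = (a v b) ^ c.
Check all triples (a,b,c) with a <= c among 7 elements.
This lattice is modular (diamonds M_m and their chain-products are modular).
Total violating triples: 0


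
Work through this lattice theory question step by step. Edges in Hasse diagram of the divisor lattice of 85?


A cover relation a -< b holds when a < b with no c strictly between.
Cover relations:
  1 -< 5
  1 -< 17
  5 -< 85
  17 -< 85
Total: 4


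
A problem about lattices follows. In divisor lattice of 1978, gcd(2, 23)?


Meet=gcd.
gcd(2,23)=1


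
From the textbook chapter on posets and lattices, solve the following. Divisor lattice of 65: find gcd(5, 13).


In a divisor lattice, meet = gcd (greatest common divisor).
By Euclidean algorithm or factoring: gcd(5,13) = 1


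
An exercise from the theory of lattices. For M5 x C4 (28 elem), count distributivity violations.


Distributive law: a ^ (b v c) = (a ^ b) v (a ^ c).
Check all 28^3 = 21952 ordered triples (a,b,c).
  e.g. a=(a1,0), b=(a2,0), c=(a3,0): lhs=(a1,0) != rhs=(0,0)
  e.g. a=(a1,0), b=(a2,0), c=(a3,1): lhs=(a1,0) != rhs=(0,0)
Total violating triples: 3840


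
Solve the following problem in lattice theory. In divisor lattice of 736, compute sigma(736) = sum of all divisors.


sigma(n) = sum of divisors.
Divisors of 736: [1, 2, 4, 8, 16, 23, 32, 46, 92, 184, 368, 736]
Sum = 1512


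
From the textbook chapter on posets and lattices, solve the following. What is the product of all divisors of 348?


Divisors of 348: [1, 2, 3, 4, 6, 12, 29, 58, 87, 116, 174, 348]
Product = n^(d(n)/2) = 348^(12/2)
Product = 1776132919332864


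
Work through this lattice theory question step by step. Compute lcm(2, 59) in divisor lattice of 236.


In a divisor lattice, join = lcm (least common multiple).
gcd(2,59) = 1
lcm(2,59) = 2*59/gcd = 118/1 = 118


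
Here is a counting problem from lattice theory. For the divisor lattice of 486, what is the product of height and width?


Height = length of longest chain minus 1; width = size of largest antichain.
A maximum chain: 1 | 3 | 9 | 27 | 81 | 243 | 486  (height 6).
A maximum antichain: {2, 3}  (width 2).
Product = 6 * 2 = 12


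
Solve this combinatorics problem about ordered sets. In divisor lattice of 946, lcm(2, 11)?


Join=lcm.
gcd(2,11)=1
lcm=22


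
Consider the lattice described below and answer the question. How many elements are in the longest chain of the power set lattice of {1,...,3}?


A chain is a totally ordered subset; we count the number of elements in a maximum chain.
Compute, for each element x, the size of the longest chain ending at x:
  {}: 1
  {1}: 2
  {2}: 2
  {3}: 2
  {1,2}: 3
  {1,3}: 3
  ...
A maximum chain: {} < {1} < {1,2} < {1,2,3}
Number of elements in the longest chain: 4


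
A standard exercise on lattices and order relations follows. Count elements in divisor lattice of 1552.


Divisors of 1552: [1, 2, 4, 8, 16, 97, 194, 388, 776, 1552]
Count: 10


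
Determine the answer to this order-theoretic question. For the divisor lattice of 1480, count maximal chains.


A maximal chain goes from the minimum element to a maximal element via cover relations.
Counting all min-to-max paths in the cover graph.
Total maximal chains: 20


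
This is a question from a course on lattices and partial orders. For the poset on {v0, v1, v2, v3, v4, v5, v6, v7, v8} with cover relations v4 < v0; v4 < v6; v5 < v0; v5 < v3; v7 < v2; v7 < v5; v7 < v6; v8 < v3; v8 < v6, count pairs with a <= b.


The order relation is {(a,b) : a <= b}, reflexive so it includes (a,a).
Examples: (v0,v0), (v1,v1), (v2,v2), (v3,v3), (v4,v0), ...
Total ordered pairs: 20


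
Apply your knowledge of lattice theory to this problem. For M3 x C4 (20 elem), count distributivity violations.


Distributive law: a ^ (b v c) = (a ^ b) v (a ^ c).
Check all 20^3 = 8000 ordered triples (a,b,c).
  e.g. a=(a1,0), b=(a2,0), c=(a3,0): lhs=(a1,0) != rhs=(0,0)
  e.g. a=(a1,0), b=(a2,0), c=(a3,1): lhs=(a1,0) != rhs=(0,0)
Total violating triples: 384


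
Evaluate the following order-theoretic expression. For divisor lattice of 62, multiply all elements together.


Divisors of 62: [1, 2, 31, 62]
Product = n^(d(n)/2) = 62^(4/2)
Product = 3844


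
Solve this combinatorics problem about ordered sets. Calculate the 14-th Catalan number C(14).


C(n) = C(2n, n) / (n+1).
C(28, 14) = 40116600
C(14) = 40116600 / 15 = 2674440


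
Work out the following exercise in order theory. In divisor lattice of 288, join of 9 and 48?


In a divisor lattice, join = lcm (least common multiple).
gcd(9,48) = 3
lcm(9,48) = 9*48/gcd = 432/3 = 144


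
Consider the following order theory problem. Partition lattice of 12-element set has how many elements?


B(n) = number of set partitions of an n-element set.
B(n) satisfies the recurrence: B(n+1) = sum_k C(n,k)*B(k).
B(12) = 4213597


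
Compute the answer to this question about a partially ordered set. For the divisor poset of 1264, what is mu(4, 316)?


In a divisor lattice, mu(a,b) = mu(b/a) where mu is the classical Mobius function.
b/a = 316/4 = 79
Prime factorization of 79: primes [79]
79 is squarefree with 1 prime factor(s), so mu(79) = (-1)^1 = -1


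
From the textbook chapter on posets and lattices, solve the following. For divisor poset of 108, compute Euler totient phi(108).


phi(n) = n * prod_{p|n} (1 - 1/p).
Prime divisors of 108: [2, 3]
phi(108) = 108 * (1 - 1/2) * (1 - 1/3)
phi(108) = 36


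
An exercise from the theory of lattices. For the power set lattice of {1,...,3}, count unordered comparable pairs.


A comparable pair {a,b} has a < b or b < a in the order.
Count unordered pairs where one element is strictly below the other.
Examples: {{},{1}}, {{},{2}}, {{},{3}}, {{},{1,2}}, ...
Total comparable pairs: 19


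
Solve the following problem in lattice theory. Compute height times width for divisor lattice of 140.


Height = length of longest chain minus 1; width = size of largest antichain.
A maximum chain: 1 | 7 | 35 | 70 | 140  (height 4).
A maximum antichain: {4, 10, 14, 35}  (width 4).
Product = 4 * 4 = 16


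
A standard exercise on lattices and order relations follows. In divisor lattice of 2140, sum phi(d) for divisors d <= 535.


Divisors of 2140 up to 535: [1, 2, 4, 5, 10, 20, 107, 214, 428, 535]
phi values: [1, 1, 2, 4, 4, 8, 106, 106, 212, 424]
Sum = 868


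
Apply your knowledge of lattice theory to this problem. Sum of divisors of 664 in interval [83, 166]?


Interval [83,166] in divisors of 664: [83, 166]
Sum = 249


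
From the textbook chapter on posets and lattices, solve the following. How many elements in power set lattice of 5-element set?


Power set = 2^n.
2^5 = 32


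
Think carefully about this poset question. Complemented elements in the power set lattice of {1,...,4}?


An element a is complemented if some b has a meet b = bottom, a join b = top.
every subset A has complement S\A, so all elements are complemented.
Complemented elements: {}, {1}, {2}, {3}, {4}, {1,2}, ... (10 more)
Count: 16


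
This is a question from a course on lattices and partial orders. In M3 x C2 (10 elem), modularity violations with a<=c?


Modular law: if a <= c then a v (b ^ c) = (a v b) ^ c.
Check all triples (a,b,c) with a <= c among 10 elements.
This lattice is modular (diamonds M_m and their chain-products are modular).
Total violating triples: 0


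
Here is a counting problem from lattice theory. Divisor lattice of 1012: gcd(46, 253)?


Meet=gcd.
gcd(46,253)=23


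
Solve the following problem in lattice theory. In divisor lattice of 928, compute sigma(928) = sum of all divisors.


sigma(n) = sum of divisors.
Divisors of 928: [1, 2, 4, 8, 16, 29, 32, 58, 116, 232, 464, 928]
Sum = 1890


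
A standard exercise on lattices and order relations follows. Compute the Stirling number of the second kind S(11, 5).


S(n,k) = k*S(n-1,k) + S(n-1,k-1).
S(10,5) = 42525, S(10,4) = 34105
S(11,5) = 5*42525 + 34105 = 212625 + 34105
S(11,5) = 246730


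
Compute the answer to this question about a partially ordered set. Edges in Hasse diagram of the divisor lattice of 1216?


A cover relation a -< b holds when a < b with no c strictly between.
Cover relations:
  1 -< 2
  1 -< 19
  2 -< 4
  2 -< 38
  4 -< 8
  4 -< 76
  8 -< 16
  8 -< 152
  ...11 more
Total: 19


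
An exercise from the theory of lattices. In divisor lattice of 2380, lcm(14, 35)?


Join=lcm.
gcd(14,35)=7
lcm=70


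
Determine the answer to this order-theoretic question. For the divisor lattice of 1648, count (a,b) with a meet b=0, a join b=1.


Complement pair (a,b): a meet b = bottom, a join b = top.
Here: gcd(a,b)=1 and lcm(a,b)=1648, i.e. a*b=1648 with a,b coprime.
Pairs found: (1,1648), (16,103), (103,16), (1648,1)
Total ordered pairs: 4


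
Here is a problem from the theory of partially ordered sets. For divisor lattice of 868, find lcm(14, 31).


In a divisor lattice, join = lcm (least common multiple).
Compute lcm iteratively: start with first element, then lcm(current, next).
Elements: [14, 31]
lcm(14,31) = 434
Final lcm = 434


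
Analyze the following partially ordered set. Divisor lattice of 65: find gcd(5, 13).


In a divisor lattice, meet = gcd (greatest common divisor).
By Euclidean algorithm or factoring: gcd(5,13) = 1


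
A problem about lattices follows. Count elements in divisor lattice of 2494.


Divisors of 2494: [1, 2, 29, 43, 58, 86, 1247, 2494]
Count: 8


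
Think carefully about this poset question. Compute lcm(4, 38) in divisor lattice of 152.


In a divisor lattice, join = lcm (least common multiple).
gcd(4,38) = 2
lcm(4,38) = 4*38/gcd = 152/2 = 76


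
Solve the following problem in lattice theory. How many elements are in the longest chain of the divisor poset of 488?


A chain is a totally ordered subset; we count the number of elements in a maximum chain.
Compute, for each element x, the size of the longest chain ending at x:
  1: 1
  2: 2
  61: 2
  4: 3
  8: 4
  122: 3
  ...
A maximum chain: 1 < 2 < 4 < 8 < 488
Number of elements in the longest chain: 5


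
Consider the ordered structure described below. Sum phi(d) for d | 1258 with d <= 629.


Divisors of 1258 up to 629: [1, 2, 17, 34, 37, 74, 629]
phi values: [1, 1, 16, 16, 36, 36, 576]
Sum = 682


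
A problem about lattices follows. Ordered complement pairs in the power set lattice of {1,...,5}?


Complement pair (a,b): a meet b = bottom, a join b = top.
Here: A intersect B = {} and A union B = {1,...,5}.
Pairs found: ({},{1,2,3,4,5}), ({1},{2,3,4,5}), ({2},{1,3,4,5}), ({3},{1,2,4,5}), ... (28 more)
Total ordered pairs: 32


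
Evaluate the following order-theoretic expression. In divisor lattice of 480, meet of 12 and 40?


In a divisor lattice, meet = gcd (greatest common divisor).
By Euclidean algorithm or factoring: gcd(12,40) = 4


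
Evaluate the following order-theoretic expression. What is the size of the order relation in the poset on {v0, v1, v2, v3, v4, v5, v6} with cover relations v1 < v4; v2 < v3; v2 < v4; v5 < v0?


The order relation is {(a,b) : a <= b}, reflexive so it includes (a,a).
Examples: (v0,v0), (v1,v1), (v1,v4), (v2,v2), (v2,v3), ...
Total ordered pairs: 11


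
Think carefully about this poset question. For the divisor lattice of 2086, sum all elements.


sigma(n) = sum of divisors.
Divisors of 2086: [1, 2, 7, 14, 149, 298, 1043, 2086]
Sum = 3600


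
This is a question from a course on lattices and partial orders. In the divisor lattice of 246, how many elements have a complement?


An element a is complemented if some b has a meet b = bottom, a join b = top.
a is complemented iff gcd(a, n/a)=1, i.e. a is a unitary divisor of 246.
Complemented elements: 1, 2, 3, 6, 41, 82, ... (2 more)
Count: 8


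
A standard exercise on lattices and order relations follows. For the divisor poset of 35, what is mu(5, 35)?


In a divisor lattice, mu(a,b) = mu(b/a) where mu is the classical Mobius function.
b/a = 35/5 = 7
Prime factorization of 7: primes [7]
7 is squarefree with 1 prime factor(s), so mu(7) = (-1)^1 = -1


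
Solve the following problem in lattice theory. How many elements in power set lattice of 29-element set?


Power set = 2^n.
2^29 = 536870912


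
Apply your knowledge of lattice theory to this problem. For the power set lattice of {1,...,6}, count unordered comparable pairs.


A comparable pair {a,b} has a < b or b < a in the order.
Count unordered pairs where one element is strictly below the other.
Examples: {{},{1}}, {{},{2}}, {{},{3}}, {{},{4}}, ...
Total comparable pairs: 665


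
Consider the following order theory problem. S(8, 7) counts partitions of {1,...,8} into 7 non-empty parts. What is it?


S(n,k) = k*S(n-1,k) + S(n-1,k-1).
S(7,7) = 1, S(7,6) = 21
S(8,7) = 7*1 + 21 = 7 + 21
S(8,7) = 28


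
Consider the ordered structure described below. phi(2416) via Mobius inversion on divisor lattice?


phi(n) = n * prod_{p|n} (1 - 1/p).
Prime divisors of 2416: [2, 151]
phi(2416) = 2416 * (1 - 1/2) * (1 - 1/151)
phi(2416) = 1200


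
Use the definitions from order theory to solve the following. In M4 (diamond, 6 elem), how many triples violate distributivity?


Distributive law: a ^ (b v c) = (a ^ b) v (a ^ c).
Check all 6^3 = 216 ordered triples (a,b,c).
  e.g. a=a1, b=a2, c=a3: lhs=a1 != rhs=0
  e.g. a=a1, b=a2, c=a4: lhs=a1 != rhs=0
Total violating triples: 24


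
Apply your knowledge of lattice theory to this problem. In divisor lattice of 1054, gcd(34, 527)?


Meet=gcd.
gcd(34,527)=17


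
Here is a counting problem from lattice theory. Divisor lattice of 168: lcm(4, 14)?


Join=lcm.
gcd(4,14)=2
lcm=28


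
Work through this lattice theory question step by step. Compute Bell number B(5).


B(n) = number of set partitions of an n-element set.
B(n) satisfies the recurrence: B(n+1) = sum_k C(n,k)*B(k).
B(5) = 52


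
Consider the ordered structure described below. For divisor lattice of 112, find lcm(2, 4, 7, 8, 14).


In a divisor lattice, join = lcm (least common multiple).
Compute lcm iteratively: start with first element, then lcm(current, next).
Elements: [2, 4, 7, 8, 14]
lcm(2,4) = 4
lcm(4,7) = 28
lcm(28,8) = 56
lcm(56,14) = 56
Final lcm = 56


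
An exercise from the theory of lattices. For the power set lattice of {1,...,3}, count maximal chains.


A maximal chain goes from the minimum element to a maximal element via cover relations.
Counting all min-to-max paths in the cover graph.
Total maximal chains: 6


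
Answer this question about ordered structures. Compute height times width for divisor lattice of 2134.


Height = length of longest chain minus 1; width = size of largest antichain.
A maximum chain: 1 | 97 | 1067 | 2134  (height 3).
A maximum antichain: {2, 11, 97}  (width 3).
Product = 3 * 3 = 9
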